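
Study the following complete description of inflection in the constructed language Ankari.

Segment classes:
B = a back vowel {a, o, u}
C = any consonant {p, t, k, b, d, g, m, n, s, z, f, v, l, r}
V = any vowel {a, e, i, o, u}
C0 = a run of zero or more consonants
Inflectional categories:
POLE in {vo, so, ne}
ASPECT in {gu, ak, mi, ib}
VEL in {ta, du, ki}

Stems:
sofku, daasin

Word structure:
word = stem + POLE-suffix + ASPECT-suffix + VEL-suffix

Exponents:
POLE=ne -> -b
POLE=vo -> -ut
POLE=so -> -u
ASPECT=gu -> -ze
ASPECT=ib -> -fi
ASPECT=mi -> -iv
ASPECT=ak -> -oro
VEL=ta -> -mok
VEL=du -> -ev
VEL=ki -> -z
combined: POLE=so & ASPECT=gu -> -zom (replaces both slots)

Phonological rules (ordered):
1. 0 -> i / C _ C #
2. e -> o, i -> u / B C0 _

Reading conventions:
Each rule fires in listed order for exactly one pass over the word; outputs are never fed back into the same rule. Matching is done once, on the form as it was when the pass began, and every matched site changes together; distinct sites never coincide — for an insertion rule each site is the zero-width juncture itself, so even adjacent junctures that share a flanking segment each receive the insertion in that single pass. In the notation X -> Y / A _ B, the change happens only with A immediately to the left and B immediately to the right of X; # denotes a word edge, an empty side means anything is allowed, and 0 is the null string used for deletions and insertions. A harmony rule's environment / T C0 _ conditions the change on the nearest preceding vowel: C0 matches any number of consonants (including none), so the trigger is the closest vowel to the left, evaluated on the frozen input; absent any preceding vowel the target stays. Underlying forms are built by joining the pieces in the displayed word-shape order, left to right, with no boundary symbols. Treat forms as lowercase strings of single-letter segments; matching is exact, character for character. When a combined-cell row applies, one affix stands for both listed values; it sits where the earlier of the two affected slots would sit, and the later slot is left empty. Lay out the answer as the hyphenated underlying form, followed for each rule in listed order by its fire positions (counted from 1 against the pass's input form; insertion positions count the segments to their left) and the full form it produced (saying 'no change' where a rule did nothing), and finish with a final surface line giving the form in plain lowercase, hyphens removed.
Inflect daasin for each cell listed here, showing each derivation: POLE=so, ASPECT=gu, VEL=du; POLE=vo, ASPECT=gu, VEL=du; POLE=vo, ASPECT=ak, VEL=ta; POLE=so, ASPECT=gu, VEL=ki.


cell POLE=so, ASPECT=gu, VEL=du:
underlying: daasin-zom-ev
1. 0 -> i / C _ C #: no change
2. e -> o, i -> u / B C0 _: fires at position(s) 5, 10: daasunzomov
surface: daasunzomov

cell POLE=vo, ASPECT=gu, VEL=du:
underlying: daasin-ut-ze-ev
1. 0 -> i / C _ C #: no change
2. e -> o, i -> u / B C0 _: fires at position(s) 5, 10: daasunutzoev
surface: daasunutzoev

cell POLE=vo, ASPECT=ak, VEL=ta:
underlying: daasin-ut-oro-mok
1. 0 -> i / C _ C #: no change
2. e -> o, i -> u / B C0 _: fires at position(s) 5: daasunutoromok
surface: daasunutoromok

cell POLE=so, ASPECT=gu, VEL=ki:
underlying: daasin-zom-z
1. 0 -> i / C _ C #: inserts after position(s) 9: daasinzomiz
2. e -> o, i -> u / B C0 _: fires at position(s) 5, 10: daasunzomuz
surface: daasunzomuz


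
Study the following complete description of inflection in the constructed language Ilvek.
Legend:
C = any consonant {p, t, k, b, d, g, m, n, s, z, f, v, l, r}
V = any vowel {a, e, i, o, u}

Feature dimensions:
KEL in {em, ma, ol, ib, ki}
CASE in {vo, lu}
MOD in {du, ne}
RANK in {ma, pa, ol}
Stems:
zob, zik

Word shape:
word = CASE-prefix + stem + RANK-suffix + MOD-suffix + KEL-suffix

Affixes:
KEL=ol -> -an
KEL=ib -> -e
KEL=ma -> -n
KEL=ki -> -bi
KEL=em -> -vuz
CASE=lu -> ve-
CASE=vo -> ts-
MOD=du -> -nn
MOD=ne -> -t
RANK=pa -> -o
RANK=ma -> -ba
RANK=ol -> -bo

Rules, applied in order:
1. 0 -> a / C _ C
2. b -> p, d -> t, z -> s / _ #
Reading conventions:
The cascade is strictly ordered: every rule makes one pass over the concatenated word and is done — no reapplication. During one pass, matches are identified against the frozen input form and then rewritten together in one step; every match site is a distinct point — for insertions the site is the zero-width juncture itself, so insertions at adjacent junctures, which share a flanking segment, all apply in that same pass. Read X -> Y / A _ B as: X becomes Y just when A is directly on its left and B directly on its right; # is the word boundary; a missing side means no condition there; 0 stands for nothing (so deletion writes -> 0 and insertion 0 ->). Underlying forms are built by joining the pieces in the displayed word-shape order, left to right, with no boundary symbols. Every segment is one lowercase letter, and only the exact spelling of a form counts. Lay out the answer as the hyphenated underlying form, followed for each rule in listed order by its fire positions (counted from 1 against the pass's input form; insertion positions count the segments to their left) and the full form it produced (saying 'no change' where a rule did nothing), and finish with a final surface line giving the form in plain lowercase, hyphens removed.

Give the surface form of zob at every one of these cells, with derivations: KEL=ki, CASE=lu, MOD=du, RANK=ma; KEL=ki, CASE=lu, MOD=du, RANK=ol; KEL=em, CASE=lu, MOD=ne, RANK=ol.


cell KEL=ki, CASE=lu, MOD=du, RANK=ma:
underlying: ve-zob-ba-nn-bi
1. 0 -> a / C _ C: inserts after position(s) 5, 8, 9: vezobabananabi
2. b -> p, d -> t, z -> s / _ #: no change
surface: vezobabananabi

cell KEL=ki, CASE=lu, MOD=du, RANK=ol:
underlying: ve-zob-bo-nn-bi
1. 0 -> a / C _ C: inserts after position(s) 5, 8, 9: vezobabonanabi
2. b -> p, d -> t, z -> s / _ #: no change
surface: vezobabonanabi

cell KEL=em, CASE=lu, MOD=ne, RANK=ol:
underlying: ve-zob-bo-t-vuz
1. 0 -> a / C _ C: inserts after position(s) 5, 8: vezobabotavuz
2. b -> p, d -> t, z -> s / _ #: fires at position(s) 13: vezobabotavus
surface: vezobabotavus


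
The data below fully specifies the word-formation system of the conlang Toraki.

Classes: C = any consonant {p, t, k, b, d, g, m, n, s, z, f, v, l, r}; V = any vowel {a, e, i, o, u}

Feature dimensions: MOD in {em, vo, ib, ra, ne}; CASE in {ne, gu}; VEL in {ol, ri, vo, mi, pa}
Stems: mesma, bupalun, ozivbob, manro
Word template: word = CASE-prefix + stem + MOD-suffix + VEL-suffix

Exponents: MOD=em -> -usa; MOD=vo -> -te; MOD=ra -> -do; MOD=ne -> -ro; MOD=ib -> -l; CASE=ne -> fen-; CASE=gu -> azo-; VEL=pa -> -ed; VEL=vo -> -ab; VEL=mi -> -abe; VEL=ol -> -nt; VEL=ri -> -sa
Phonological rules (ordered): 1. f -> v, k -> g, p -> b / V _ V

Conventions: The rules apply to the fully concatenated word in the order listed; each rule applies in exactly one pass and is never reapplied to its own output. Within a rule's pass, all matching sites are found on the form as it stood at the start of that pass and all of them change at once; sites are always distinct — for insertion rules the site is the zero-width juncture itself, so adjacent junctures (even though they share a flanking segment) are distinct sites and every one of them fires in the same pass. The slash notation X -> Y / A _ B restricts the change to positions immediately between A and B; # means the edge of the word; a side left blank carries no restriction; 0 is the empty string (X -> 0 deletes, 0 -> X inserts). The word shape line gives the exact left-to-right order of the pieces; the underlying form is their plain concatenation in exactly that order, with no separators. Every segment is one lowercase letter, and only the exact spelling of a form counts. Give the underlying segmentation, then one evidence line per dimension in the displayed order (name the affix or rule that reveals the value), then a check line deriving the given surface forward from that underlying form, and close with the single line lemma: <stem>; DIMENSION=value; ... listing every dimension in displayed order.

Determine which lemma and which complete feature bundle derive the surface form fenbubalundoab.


underlying: fen-bupalun-do-ab
MOD=ra - signalled by the affix -do
CASE=ne - signalled by the affix fen-
VEL=vo - signalled by the affix -ab
check: fenbupalundoab -> fenbubalundoab
lemma: bupalun; MOD=ra; CASE=ne; VEL=vo


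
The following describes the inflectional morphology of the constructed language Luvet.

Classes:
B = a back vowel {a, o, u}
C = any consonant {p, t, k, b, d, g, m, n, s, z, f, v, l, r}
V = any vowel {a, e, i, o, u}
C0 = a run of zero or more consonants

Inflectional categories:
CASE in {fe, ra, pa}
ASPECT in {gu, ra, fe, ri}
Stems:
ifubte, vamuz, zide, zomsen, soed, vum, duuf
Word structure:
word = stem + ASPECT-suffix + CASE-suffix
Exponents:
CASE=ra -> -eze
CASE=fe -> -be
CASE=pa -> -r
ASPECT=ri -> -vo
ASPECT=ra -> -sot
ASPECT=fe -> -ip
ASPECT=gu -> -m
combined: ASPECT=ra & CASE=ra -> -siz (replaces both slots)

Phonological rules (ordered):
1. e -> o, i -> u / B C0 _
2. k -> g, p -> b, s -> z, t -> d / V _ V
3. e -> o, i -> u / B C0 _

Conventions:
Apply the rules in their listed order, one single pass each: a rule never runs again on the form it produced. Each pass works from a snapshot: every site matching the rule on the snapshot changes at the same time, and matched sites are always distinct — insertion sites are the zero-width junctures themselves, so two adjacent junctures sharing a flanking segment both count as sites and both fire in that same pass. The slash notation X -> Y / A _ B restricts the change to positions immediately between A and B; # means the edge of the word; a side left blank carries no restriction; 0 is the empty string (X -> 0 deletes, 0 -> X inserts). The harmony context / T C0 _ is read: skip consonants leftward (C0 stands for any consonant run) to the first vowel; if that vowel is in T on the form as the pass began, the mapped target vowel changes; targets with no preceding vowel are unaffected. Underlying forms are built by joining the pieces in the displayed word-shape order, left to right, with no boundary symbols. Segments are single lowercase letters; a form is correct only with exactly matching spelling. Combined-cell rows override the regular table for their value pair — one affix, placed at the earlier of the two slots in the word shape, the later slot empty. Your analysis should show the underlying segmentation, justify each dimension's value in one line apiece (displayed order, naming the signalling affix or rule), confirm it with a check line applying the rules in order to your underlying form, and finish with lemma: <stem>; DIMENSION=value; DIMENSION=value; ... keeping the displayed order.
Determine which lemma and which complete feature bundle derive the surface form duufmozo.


underlying: duuf-m-eze
CASE=ra - signalled by the affix -eze
ASPECT=gu - signalled by the affix -m
check: duufmeze -> duufmoze -> duufmoze -> duufmozo
lemma: duuf; CASE=ra; ASPECT=gu


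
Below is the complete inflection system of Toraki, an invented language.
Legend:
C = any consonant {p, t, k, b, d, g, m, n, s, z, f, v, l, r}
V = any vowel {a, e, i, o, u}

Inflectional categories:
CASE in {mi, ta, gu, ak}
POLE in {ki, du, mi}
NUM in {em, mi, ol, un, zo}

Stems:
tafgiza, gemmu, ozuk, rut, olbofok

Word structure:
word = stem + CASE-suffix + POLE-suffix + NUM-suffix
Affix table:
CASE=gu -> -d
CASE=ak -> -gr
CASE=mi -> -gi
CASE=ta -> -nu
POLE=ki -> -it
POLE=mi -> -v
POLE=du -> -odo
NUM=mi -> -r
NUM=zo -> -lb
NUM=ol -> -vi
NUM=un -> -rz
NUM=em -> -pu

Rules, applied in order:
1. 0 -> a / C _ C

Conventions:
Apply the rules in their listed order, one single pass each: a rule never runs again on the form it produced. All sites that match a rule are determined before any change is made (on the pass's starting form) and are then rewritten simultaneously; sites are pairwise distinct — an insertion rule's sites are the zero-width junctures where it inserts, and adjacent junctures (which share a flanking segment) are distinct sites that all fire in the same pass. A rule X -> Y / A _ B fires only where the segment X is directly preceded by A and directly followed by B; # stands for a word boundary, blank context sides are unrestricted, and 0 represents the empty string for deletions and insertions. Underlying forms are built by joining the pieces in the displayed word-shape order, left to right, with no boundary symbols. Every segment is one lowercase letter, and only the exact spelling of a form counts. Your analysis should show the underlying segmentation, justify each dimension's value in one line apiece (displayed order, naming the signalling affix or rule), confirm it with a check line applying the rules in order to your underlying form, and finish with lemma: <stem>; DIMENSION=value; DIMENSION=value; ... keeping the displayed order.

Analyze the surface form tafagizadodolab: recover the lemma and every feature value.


underlying: tafgiza-d-odo-lb
CASE=gu - signalled by the affix -d
POLE=du - signalled by the affix -odo
NUM=zo - signalled by the affix -lb
check: tafgizadodolb -> tafagizadodolab
lemma: tafgiza; CASE=gu; POLE=du; NUM=zo


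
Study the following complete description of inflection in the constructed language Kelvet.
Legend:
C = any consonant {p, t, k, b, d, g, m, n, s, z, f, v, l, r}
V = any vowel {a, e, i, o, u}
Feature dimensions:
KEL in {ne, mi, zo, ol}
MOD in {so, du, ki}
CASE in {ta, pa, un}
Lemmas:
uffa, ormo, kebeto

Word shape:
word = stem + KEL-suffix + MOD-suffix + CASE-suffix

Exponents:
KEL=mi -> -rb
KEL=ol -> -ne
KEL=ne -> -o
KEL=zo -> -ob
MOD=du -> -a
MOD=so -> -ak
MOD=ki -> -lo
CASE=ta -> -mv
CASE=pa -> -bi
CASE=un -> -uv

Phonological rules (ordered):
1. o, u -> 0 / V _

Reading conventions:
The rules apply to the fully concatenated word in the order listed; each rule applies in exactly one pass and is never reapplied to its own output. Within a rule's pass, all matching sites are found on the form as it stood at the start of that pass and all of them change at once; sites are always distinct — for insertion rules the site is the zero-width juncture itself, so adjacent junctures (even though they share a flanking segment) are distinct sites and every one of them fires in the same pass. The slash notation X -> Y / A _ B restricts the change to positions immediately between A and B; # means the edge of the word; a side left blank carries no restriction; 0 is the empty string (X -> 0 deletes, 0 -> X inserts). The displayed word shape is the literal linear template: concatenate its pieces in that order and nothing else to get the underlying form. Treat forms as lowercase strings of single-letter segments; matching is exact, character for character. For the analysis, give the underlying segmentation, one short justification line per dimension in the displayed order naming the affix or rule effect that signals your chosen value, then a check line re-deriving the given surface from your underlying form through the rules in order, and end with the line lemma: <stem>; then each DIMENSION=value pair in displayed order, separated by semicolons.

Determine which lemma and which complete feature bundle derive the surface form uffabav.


underlying: uffa-ob-a-uv
KEL=zo - signalled by the affix -ob
MOD=du - signalled by the affix -a
CASE=un - signalled by the affix -uv
check: uffaobauv -> uffabav
lemma: uffa; KEL=zo; MOD=du; CASE=un


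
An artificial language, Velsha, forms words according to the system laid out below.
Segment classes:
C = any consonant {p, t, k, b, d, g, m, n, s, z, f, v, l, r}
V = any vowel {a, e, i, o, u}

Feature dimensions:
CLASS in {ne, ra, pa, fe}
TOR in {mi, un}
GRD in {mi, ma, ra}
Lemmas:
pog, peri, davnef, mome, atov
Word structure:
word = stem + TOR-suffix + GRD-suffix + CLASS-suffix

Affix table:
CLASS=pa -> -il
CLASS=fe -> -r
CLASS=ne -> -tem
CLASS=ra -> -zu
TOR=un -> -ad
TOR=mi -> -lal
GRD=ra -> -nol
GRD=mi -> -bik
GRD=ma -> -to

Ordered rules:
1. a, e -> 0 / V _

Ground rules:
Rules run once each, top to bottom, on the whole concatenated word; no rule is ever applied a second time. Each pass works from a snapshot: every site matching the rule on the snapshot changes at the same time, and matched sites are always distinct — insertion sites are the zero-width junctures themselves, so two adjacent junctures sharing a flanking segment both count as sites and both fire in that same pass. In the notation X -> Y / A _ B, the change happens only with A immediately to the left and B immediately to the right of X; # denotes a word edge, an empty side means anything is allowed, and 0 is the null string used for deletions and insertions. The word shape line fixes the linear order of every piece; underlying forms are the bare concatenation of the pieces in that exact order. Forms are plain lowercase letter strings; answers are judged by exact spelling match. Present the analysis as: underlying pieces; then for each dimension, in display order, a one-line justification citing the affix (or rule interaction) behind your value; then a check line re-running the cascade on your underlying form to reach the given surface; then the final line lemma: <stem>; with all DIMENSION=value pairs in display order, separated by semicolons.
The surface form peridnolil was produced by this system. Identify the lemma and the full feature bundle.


underlying: peri-ad-nol-il
CLASS=pa - signalled by the affix -il
TOR=un - signalled by the affix -ad
GRD=ra - signalled by the affix -nol
check: periadnolil -> peridnolil
lemma: peri; CLASS=pa; TOR=un; GRD=ra


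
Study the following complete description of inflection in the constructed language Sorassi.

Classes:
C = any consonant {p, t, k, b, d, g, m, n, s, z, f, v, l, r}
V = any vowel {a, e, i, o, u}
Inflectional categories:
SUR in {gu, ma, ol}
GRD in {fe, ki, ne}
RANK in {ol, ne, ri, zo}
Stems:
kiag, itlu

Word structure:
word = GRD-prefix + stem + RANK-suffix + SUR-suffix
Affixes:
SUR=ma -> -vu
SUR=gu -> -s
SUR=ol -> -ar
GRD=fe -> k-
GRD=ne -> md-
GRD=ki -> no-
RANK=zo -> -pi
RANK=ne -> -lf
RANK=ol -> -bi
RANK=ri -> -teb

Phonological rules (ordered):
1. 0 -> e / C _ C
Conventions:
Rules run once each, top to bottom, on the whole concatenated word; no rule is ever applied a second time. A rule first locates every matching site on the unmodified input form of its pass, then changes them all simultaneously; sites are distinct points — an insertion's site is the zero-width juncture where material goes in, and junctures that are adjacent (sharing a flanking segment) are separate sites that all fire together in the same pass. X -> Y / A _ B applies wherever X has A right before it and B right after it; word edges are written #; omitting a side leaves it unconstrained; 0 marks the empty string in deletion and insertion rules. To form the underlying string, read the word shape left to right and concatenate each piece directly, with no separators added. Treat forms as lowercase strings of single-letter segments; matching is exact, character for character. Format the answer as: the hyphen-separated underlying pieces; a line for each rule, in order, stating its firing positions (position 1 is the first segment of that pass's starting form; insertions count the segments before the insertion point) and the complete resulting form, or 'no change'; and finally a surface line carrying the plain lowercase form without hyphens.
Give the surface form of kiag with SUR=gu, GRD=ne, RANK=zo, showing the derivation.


underlying: md-kiag-pi-s
1. 0 -> e / C _ C: inserts after position(s) 1, 2, 6: medekiagepis
surface: medekiagepis


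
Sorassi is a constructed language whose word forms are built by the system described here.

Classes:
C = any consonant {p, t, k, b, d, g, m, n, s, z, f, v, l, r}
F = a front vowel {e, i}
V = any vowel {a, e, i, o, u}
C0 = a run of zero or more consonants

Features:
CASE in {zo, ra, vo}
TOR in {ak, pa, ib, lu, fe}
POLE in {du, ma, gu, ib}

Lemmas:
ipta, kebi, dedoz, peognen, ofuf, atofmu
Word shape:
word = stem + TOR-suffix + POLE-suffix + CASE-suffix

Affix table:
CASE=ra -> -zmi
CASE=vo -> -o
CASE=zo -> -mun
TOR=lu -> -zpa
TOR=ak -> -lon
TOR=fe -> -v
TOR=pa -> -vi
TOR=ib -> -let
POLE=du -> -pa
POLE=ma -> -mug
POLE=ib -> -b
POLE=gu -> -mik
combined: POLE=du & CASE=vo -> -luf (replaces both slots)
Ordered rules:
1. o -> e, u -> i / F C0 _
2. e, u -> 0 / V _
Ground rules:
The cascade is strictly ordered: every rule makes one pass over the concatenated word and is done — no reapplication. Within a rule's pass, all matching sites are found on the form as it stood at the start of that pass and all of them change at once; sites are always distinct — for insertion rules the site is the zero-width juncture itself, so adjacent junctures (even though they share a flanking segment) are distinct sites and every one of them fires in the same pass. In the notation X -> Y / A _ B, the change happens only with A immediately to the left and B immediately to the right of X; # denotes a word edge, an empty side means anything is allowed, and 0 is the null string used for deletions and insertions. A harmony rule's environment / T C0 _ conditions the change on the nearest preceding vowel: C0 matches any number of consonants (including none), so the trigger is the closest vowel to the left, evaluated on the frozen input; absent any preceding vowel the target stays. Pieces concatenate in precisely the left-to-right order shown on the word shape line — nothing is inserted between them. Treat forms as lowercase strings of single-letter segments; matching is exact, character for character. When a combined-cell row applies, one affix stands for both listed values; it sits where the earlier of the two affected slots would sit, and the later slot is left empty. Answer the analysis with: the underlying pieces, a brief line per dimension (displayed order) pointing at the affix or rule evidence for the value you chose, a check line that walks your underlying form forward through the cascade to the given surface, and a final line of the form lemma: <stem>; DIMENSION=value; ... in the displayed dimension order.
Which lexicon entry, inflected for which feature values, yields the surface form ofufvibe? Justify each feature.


underlying: ofuf-vi-b-o
CASE=vo - signalled by the affix -o
TOR=pa - signalled by the affix -vi
POLE=ib - signalled by the affix -b
check: ofufvibo -> ofufvibe -> ofufvibe
lemma: ofuf; CASE=vo; TOR=pa; POLE=ib


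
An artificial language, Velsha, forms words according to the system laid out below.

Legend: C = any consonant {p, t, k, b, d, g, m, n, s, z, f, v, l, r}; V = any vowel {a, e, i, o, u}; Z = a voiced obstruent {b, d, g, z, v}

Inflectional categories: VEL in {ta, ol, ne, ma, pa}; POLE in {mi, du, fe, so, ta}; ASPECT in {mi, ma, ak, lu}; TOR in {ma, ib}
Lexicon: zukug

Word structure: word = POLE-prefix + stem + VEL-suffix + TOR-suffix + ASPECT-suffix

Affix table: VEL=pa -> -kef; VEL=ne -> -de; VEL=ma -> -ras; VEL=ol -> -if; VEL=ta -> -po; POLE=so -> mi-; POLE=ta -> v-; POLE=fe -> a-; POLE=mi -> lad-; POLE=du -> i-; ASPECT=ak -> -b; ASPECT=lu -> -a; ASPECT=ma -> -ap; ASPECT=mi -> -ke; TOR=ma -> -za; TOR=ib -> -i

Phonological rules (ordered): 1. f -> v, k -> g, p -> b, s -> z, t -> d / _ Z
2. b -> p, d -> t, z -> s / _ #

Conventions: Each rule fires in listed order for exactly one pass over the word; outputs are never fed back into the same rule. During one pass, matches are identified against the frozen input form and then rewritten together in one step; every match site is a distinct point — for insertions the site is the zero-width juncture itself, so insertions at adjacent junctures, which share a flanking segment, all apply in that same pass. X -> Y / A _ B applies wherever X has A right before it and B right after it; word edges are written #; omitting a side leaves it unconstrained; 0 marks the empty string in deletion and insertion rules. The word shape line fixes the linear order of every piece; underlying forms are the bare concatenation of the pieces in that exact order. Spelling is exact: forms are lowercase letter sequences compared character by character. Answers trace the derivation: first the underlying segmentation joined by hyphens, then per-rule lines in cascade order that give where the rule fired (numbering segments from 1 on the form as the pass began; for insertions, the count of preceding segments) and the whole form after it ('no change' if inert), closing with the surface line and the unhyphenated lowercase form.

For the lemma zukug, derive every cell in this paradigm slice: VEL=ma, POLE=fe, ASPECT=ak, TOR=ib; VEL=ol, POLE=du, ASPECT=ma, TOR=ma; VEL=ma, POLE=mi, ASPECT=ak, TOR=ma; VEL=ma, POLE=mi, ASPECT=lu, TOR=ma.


cell VEL=ma, POLE=fe, ASPECT=ak, TOR=ib:
underlying: a-zukug-ras-i-b
1. f -> v, k -> g, p -> b, s -> z, t -> d / _ Z: no change
2. b -> p, d -> t, z -> s / _ #: fires at position(s) 11: azukugrasip
surface: azukugrasip

cell VEL=ol, POLE=du, ASPECT=ma, TOR=ma:
underlying: i-zukug-if-za-ap
1. f -> v, k -> g, p -> b, s -> z, t -> d / _ Z: fires at position(s) 8: izukugivzaap
2. b -> p, d -> t, z -> s / _ #: no change
surface: izukugivzaap

cell VEL=ma, POLE=mi, ASPECT=ak, TOR=ma:
underlying: lad-zukug-ras-za-b
1. f -> v, k -> g, p -> b, s -> z, t -> d / _ Z: fires at position(s) 11: ladzukugrazzab
2. b -> p, d -> t, z -> s / _ #: fires at position(s) 14: ladzukugrazzap
surface: ladzukugrazzap

cell VEL=ma, POLE=mi, ASPECT=lu, TOR=ma:
underlying: lad-zukug-ras-za-a
1. f -> v, k -> g, p -> b, s -> z, t -> d / _ Z: fires at position(s) 11: ladzukugrazzaa
2. b -> p, d -> t, z -> s / _ #: no change
surface: ladzukugrazzaa


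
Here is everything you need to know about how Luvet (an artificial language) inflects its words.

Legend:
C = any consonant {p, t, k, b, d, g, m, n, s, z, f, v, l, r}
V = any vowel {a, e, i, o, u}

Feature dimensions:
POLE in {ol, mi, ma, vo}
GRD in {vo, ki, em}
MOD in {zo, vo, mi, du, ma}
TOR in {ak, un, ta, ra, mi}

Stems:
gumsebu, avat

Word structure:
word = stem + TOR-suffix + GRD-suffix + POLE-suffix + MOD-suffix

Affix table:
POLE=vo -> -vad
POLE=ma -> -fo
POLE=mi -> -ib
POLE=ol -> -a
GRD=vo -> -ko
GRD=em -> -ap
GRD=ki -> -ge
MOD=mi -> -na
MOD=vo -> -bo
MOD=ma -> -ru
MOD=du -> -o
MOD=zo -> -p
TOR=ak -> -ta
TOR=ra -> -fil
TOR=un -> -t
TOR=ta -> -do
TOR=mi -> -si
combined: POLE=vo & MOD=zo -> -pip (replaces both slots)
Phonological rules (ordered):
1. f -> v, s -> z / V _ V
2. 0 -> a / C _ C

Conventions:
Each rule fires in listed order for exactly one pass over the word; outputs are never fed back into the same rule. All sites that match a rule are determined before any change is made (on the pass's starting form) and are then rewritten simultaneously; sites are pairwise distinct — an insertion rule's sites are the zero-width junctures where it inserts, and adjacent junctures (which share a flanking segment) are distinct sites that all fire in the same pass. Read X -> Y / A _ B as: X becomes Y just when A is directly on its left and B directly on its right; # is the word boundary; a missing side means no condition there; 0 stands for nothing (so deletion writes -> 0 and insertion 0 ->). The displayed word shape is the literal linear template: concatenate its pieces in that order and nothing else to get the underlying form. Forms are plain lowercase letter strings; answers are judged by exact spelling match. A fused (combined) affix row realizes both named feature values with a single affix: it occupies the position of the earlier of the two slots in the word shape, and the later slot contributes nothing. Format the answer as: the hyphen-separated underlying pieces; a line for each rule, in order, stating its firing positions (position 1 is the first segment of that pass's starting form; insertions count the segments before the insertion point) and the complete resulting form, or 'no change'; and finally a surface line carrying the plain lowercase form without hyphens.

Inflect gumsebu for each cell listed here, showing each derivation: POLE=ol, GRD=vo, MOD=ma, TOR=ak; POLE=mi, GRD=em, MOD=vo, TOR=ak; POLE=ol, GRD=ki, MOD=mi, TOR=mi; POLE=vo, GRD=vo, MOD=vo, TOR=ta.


cell POLE=ol, GRD=vo, MOD=ma, TOR=ak:
underlying: gumsebu-ta-ko-a-ru
1. f -> v, s -> z / V _ V: no change
2. 0 -> a / C _ C: inserts after position(s) 3: gumasebutakoaru
surface: gumasebutakoaru

cell POLE=mi, GRD=em, MOD=vo, TOR=ak:
underlying: gumsebu-ta-ap-ib-bo
1. f -> v, s -> z / V _ V: no change
2. 0 -> a / C _ C: inserts after position(s) 3, 13: gumasebutaapibabo
surface: gumasebutaapibabo

cell POLE=ol, GRD=ki, MOD=mi, TOR=mi:
underlying: gumsebu-si-ge-a-na
1. f -> v, s -> z / V _ V: fires at position(s) 8: gumsebuzigeana
2. 0 -> a / C _ C: inserts after position(s) 3: gumasebuzigeana
surface: gumasebuzigeana

cell POLE=vo, GRD=vo, MOD=vo, TOR=ta:
underlying: gumsebu-do-ko-vad-bo
1. f -> v, s -> z / V _ V: no change
2. 0 -> a / C _ C: inserts after position(s) 3, 14: gumasebudokovadabo
surface: gumasebudokovadabo


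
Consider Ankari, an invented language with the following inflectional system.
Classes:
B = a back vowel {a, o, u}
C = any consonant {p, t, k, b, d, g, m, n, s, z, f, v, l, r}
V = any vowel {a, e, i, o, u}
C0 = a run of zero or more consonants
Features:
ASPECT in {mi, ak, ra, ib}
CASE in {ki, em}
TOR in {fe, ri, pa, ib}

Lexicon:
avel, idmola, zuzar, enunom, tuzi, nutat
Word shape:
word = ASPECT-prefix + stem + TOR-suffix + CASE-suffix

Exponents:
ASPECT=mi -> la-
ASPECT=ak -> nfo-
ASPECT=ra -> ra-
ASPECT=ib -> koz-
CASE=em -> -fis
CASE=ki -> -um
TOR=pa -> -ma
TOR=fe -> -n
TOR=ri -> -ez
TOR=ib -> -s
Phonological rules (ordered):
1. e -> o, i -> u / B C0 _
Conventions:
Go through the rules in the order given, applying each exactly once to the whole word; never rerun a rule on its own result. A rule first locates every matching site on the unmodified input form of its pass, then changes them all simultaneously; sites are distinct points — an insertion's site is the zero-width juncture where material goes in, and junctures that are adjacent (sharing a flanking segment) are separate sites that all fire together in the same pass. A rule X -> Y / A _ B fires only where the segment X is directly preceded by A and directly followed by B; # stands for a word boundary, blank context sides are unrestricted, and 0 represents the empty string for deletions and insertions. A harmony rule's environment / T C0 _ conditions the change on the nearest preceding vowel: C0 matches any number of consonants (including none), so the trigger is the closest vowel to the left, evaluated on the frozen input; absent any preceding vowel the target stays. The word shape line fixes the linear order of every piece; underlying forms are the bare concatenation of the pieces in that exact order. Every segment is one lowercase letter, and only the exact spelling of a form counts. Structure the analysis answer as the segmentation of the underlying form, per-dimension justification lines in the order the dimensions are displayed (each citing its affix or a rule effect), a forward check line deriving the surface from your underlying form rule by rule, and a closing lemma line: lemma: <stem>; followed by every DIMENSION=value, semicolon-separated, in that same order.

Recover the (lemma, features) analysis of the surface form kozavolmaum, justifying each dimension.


underlying: koz-avel-ma-um
ASPECT=ib - signalled by the affix koz-
CASE=ki - signalled by the affix -um
TOR=pa - signalled by the affix -ma
check: kozavelmaum -> kozavolmaum
lemma: avel; ASPECT=ib; CASE=ki; TOR=pa


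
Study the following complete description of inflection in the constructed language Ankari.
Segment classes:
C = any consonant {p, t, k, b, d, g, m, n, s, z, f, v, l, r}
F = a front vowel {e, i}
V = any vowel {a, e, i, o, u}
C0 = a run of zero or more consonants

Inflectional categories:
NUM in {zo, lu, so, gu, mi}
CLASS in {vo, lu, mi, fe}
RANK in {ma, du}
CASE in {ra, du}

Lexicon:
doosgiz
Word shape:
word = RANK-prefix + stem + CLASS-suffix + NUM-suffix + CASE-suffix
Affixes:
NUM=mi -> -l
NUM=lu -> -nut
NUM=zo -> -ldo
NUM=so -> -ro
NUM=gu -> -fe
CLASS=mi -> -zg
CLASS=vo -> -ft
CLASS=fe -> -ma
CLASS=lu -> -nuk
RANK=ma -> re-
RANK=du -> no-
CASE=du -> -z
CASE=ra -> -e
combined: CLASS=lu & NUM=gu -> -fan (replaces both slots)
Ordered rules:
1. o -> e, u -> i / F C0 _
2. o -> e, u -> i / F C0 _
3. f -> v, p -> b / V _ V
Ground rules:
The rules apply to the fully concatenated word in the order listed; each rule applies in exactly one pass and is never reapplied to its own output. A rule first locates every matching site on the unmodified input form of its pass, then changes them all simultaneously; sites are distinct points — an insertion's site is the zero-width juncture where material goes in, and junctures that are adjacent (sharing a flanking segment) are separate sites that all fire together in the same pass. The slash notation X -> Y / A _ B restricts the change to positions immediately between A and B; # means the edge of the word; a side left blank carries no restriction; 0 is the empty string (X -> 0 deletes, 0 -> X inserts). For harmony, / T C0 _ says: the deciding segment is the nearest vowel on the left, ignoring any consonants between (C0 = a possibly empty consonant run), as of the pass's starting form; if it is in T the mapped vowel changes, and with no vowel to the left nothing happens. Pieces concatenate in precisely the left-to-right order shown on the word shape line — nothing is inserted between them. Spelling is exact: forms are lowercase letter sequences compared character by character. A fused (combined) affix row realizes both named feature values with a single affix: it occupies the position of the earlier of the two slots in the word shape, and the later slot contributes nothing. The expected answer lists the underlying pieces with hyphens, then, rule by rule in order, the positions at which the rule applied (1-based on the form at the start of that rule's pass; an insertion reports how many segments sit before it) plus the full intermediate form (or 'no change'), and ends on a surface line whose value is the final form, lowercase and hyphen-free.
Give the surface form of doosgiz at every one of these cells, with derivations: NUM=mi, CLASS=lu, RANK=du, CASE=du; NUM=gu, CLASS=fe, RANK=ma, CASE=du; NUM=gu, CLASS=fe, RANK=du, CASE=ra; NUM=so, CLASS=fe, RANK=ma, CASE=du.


cell NUM=mi, CLASS=lu, RANK=du, CASE=du:
underlying: no-doosgiz-nuk-l-z
1. o -> e, u -> i / F C0 _: fires at position(s) 11: nodoosgizniklz
2. o -> e, u -> i / F C0 _: no change
3. f -> v, p -> b / V _ V: no change
surface: nodoosgizniklz

cell NUM=gu, CLASS=fe, RANK=ma, CASE=du:
underlying: re-doosgiz-ma-fe-z
1. o -> e, u -> i / F C0 _: fires at position(s) 4: redeosgizmafez
2. o -> e, u -> i / F C0 _: fires at position(s) 5: redeesgizmafez
3. f -> v, p -> b / V _ V: fires at position(s) 12: redeesgizmavez
surface: redeesgizmavez

cell NUM=gu, CLASS=fe, RANK=du, CASE=ra:
underlying: no-doosgiz-ma-fe-e
1. o -> e, u -> i / F C0 _: no change
2. o -> e, u -> i / F C0 _: no change
3. f -> v, p -> b / V _ V: fires at position(s) 12: nodoosgizmavee
surface: nodoosgizmavee

cell NUM=so, CLASS=fe, RANK=ma, CASE=du:
underlying: re-doosgiz-ma-ro-z
1. o -> e, u -> i / F C0 _: fires at position(s) 4: redeosgizmaroz
2. o -> e, u -> i / F C0 _: fires at position(s) 5: redeesgizmaroz
3. f -> v, p -> b / V _ V: no change
surface: redeesgizmaroz


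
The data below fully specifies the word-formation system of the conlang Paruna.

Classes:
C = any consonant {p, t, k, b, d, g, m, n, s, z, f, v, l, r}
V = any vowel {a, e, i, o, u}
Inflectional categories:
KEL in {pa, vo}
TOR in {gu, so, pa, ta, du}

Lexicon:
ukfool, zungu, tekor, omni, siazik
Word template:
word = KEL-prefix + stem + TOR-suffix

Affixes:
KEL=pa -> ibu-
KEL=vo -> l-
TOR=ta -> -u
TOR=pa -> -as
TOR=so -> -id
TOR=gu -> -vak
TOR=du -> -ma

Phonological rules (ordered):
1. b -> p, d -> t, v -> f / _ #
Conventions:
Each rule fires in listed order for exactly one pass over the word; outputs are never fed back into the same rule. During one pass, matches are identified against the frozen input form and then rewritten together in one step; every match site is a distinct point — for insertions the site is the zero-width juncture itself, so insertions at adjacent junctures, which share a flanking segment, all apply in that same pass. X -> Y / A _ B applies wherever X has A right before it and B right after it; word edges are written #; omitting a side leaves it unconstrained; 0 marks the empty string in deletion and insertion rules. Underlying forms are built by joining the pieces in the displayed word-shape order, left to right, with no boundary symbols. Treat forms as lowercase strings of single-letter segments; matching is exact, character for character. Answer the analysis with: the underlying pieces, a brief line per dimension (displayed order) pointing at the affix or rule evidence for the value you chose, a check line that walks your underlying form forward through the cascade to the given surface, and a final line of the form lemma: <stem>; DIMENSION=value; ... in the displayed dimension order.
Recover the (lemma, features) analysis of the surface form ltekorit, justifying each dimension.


underlying: l-tekor-id
KEL=vo - signalled by the affix l-
TOR=so - signalled by the affix -id
check: ltekorid -> ltekorit
lemma: tekor; KEL=vo; TOR=so


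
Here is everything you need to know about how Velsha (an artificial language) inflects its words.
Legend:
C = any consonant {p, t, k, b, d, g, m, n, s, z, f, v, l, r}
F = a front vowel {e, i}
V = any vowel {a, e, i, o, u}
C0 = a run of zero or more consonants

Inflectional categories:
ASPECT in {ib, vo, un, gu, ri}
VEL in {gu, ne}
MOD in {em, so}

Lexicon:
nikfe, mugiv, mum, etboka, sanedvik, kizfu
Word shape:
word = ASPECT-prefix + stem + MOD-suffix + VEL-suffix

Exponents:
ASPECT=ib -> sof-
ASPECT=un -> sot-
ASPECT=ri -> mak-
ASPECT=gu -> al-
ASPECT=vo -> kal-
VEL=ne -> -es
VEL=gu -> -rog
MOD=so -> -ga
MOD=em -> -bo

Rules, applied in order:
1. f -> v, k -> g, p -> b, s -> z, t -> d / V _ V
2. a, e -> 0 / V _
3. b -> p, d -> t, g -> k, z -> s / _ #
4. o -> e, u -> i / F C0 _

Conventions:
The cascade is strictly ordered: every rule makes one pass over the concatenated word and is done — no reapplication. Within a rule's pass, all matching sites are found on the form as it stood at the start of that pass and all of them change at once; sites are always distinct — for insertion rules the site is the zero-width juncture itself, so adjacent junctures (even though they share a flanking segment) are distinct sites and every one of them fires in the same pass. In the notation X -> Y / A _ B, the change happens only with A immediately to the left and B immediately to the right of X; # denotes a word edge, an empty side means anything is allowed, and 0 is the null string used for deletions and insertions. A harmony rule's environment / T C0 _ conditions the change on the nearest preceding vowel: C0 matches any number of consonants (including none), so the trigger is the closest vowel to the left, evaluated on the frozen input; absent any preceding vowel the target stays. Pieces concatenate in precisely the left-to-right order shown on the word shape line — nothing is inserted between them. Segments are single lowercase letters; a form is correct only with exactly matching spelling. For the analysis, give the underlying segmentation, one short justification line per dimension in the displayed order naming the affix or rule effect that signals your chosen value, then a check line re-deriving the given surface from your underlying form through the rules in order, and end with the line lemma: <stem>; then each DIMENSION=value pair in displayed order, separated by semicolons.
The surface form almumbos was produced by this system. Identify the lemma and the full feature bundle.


underlying: al-mum-bo-es
ASPECT=gu - signalled by the affix al-
VEL=ne - signalled by the affix -es
MOD=em - signalled by the affix -bo
check: almumboes -> almumboes -> almumbos -> almumbos -> almumbos
lemma: mum; ASPECT=gu; VEL=ne; MOD=em


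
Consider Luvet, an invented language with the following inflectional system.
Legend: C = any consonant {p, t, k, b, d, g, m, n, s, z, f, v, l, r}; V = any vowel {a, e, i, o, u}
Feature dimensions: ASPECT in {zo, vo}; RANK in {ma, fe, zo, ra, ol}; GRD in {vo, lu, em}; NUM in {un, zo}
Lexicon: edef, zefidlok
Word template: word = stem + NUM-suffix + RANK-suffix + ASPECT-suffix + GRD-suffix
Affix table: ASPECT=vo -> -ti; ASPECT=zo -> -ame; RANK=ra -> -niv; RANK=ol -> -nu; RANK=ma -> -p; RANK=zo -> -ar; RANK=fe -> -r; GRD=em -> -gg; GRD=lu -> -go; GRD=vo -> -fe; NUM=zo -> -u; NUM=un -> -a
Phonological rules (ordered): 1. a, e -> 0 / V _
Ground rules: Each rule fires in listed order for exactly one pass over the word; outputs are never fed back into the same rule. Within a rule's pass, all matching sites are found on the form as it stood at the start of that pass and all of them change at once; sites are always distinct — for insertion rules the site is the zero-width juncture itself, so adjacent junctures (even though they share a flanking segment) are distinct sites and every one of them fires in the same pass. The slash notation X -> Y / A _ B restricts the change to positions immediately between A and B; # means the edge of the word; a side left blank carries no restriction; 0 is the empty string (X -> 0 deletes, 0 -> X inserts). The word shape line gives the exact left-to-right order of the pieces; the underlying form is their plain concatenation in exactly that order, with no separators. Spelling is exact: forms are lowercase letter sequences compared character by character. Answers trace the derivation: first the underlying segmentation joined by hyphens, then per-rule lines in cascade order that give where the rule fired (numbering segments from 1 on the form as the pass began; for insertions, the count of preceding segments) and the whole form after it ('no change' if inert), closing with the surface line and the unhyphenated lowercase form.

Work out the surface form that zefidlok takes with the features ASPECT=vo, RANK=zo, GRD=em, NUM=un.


underlying: zefidlok-a-ar-ti-gg
1. a, e -> 0 / V _: fires at position(s) 10: zefidlokartigg
surface: zefidlokartigg
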